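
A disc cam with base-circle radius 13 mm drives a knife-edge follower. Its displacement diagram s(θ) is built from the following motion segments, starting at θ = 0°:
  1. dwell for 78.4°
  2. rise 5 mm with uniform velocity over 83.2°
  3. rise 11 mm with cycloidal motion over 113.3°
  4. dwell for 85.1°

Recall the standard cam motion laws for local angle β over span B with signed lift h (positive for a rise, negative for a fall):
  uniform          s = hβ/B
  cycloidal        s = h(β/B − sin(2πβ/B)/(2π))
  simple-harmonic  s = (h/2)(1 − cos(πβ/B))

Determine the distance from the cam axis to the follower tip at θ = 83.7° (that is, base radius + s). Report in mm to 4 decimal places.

seg 1 [0°–78.4°] dwell: s stays 0.0000
seg 2 [78.4°–161.6°] uniform, h=5: θ=83.7° here. β=5.3, B=83.2. 5·5.3/83.2 = 0.3185 → s = 0.3185
radial distance = base radius + s = 13 + 0.3185 = 13.3185

13.3185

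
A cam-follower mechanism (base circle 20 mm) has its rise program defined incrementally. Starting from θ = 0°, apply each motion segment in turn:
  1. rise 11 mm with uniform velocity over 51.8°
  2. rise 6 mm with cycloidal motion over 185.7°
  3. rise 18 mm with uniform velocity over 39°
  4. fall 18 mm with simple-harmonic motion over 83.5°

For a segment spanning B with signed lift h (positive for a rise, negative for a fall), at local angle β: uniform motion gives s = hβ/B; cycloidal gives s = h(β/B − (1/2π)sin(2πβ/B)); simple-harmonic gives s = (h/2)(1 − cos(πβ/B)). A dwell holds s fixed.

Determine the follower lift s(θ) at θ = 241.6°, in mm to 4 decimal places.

seg 1 [0°–51.8°] uniform, h=11: full span → s += 11 → s = 11.0000
seg 2 [51.8°–237.5°] cycloidal, h=6: full span → s += 6 → s = 17.0000
seg 3 [237.5°–276.5°] uniform, h=18: θ=241.6° here. β=4.1, B=39. 18·4.1/39 = 1.8923 → s = 18.8923

18.8923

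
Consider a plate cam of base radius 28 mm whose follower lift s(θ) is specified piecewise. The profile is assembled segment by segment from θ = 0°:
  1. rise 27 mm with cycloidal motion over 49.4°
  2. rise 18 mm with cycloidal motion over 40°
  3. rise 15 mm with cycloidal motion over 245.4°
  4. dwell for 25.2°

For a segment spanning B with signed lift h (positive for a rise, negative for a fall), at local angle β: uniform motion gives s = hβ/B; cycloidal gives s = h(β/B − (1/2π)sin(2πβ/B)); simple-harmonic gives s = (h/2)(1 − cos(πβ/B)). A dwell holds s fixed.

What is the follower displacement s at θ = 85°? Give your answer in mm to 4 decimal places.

seg 1 [0°–49.4°] cycloidal, h=27: full span → s += 27 → s = 27.0000
seg 2 [49.4°–89.4°] cycloidal, h=18: θ=85° here. β=35.6, B=40. 18·(0.8900 − sin(2π·0.8900)/(2π)) = 17.8461 → s = 44.8461

44.8461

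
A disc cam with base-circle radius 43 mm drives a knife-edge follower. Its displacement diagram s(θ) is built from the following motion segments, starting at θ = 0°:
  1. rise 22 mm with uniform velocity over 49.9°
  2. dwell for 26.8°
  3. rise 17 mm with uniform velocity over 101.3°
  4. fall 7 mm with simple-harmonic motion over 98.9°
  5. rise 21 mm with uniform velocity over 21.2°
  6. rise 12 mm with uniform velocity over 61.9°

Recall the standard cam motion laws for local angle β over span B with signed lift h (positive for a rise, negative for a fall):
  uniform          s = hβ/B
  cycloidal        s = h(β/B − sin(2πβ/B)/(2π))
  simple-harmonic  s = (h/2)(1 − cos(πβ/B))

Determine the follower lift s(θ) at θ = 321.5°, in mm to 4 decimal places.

seg 1 [0°–49.9°] uniform, h=22: full span → s += 22 → s = 22.0000
seg 2 [49.9°–76.7°] dwell: s stays 22.0000
seg 3 [76.7°–178°] uniform, h=17: full span → s += 17 → s = 39.0000
seg 4 [178°–276.9°] simple-harmonic, h=-7: full span → s += -7 → s = 32.0000
seg 5 [276.9°–298.1°] uniform, h=21: full span → s += 21 → s = 53.0000
seg 6 [298.1°–360°] uniform, h=12: θ=321.5° here. β=23.4, B=61.9. 12·23.4/61.9 = 4.5363 → s = 57.5363

57.5363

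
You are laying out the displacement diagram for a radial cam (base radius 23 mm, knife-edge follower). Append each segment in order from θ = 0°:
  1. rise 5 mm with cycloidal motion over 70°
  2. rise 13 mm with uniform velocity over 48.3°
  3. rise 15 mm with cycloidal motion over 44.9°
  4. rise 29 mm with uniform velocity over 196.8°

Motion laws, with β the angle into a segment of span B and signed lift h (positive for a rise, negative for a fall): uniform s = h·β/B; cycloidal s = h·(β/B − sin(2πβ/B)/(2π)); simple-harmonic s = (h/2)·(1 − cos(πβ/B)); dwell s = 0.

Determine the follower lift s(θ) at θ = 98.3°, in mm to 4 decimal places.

seg 1 [0°–70°] cycloidal, h=5: full span → s += 5 → s = 5.0000
seg 2 [70°–118.3°] uniform, h=13: θ=98.3° here. β=28.3, B=48.3. 13·28.3/48.3 = 7.6170 → s = 12.6170

12.6170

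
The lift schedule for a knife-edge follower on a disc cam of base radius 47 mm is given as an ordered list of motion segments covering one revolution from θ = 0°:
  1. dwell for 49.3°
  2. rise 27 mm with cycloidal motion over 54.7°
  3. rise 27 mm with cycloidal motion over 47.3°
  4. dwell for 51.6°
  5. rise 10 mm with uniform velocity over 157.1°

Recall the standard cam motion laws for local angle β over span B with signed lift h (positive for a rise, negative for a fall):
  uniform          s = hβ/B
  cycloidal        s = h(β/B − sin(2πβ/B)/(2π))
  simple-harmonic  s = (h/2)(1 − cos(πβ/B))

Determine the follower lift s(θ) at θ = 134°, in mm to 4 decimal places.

seg 1 [0°–49.3°] dwell: s stays 0.0000
seg 2 [49.3°–104°] cycloidal, h=27: full span → s += 27 → s = 27.0000
seg 3 [104°–151.3°] cycloidal, h=27: θ=134° here. β=30, B=47.3. 27·(0.6342 − sin(2π·0.6342)/(2π)) = 20.3347 → s = 47.3347

47.3347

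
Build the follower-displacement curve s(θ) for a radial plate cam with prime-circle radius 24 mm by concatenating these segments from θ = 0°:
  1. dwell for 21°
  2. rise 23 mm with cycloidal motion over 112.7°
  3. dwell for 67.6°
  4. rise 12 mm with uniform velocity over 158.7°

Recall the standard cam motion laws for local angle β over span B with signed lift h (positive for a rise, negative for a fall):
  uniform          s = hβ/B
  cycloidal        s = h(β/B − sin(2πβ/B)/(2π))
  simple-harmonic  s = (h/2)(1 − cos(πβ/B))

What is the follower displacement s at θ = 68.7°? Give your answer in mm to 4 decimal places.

seg 1 [0°–21°] dwell: s stays 0.0000
seg 2 [21°–133.7°] cycloidal, h=23: θ=68.7° here. β=47.7, B=112.7. 23·(0.4232 − sin(2π·0.4232)/(2π)) = 8.0370 → s = 8.0370

8.0370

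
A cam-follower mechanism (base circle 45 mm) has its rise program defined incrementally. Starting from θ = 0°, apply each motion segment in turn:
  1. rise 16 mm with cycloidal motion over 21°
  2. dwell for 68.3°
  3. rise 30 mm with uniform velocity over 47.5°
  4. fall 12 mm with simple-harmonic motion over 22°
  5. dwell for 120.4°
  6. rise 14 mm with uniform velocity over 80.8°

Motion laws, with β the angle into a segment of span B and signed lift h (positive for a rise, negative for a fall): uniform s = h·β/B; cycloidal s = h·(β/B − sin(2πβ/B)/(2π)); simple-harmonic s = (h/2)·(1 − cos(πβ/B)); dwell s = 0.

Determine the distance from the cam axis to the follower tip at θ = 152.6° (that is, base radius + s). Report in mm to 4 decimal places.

seg 1 [0°–21°] cycloidal, h=16: full span → s += 16 → s = 16.0000
seg 2 [21°–89.3°] dwell: s stays 16.0000
seg 3 [89.3°–136.8°] uniform, h=30: full span → s += 30 → s = 46.0000
seg 4 [136.8°–158.8°] simple-harmonic, h=-12: θ=152.6° here. β=15.8, B=22. -12/2·(1 − cos(π·0.7182)) = -9.7981 → s = 36.2019
radial distance = base radius + s = 45 + 36.2019 = 81.2019

81.2019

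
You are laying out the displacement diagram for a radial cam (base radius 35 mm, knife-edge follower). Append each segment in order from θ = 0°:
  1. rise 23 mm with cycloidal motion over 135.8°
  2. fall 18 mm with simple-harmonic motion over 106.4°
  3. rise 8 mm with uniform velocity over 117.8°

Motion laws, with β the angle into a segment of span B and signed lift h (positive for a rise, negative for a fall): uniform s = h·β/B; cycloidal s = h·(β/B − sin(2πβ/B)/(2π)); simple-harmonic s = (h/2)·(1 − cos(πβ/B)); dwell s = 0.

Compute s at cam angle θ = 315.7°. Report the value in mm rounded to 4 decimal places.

seg 1 [0°–135.8°] cycloidal, h=23: full span → s += 23 → s = 23.0000
seg 2 [135.8°–242.2°] simple-harmonic, h=-18: full span → s += -18 → s = 5.0000
seg 3 [242.2°–360°] uniform, h=8: θ=315.7° here. β=73.5, B=117.8. 8·73.5/117.8 = 4.9915 → s = 9.9915

9.9915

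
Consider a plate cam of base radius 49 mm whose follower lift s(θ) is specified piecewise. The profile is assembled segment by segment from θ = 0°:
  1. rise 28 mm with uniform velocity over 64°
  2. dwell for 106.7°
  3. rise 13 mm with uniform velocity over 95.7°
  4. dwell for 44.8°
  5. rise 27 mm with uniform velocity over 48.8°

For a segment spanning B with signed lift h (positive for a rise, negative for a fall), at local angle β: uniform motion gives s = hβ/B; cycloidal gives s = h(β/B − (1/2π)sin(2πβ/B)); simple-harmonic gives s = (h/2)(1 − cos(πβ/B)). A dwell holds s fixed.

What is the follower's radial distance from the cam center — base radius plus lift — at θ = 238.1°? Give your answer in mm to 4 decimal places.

seg 1 [0°–64°] uniform, h=28: full span → s += 28 → s = 28.0000
seg 2 [64°–170.7°] dwell: s stays 28.0000
seg 3 [170.7°–266.4°] uniform, h=13: θ=238.1° here. β=67.4, B=95.7. 13·67.4/95.7 = 9.1557 → s = 37.1557
radial distance = base radius + s = 49 + 37.1557 = 86.1557

86.1557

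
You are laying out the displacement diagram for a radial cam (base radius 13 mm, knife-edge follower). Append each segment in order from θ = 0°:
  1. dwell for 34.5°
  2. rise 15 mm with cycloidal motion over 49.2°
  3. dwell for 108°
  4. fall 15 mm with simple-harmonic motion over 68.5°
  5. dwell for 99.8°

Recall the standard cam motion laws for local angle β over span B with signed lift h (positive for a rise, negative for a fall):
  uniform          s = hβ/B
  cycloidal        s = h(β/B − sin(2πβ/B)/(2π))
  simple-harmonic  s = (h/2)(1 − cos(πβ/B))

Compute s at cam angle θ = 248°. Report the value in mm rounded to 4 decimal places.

seg 1 [0°–34.5°] dwell: s stays 0.0000
seg 2 [34.5°–83.7°] cycloidal, h=15: full span → s += 15 → s = 15.0000
seg 3 [83.7°–191.7°] dwell: s stays 15.0000
seg 4 [191.7°–260.2°] simple-harmonic, h=-15: θ=248° here. β=56.3, B=68.5. -15/2·(1 − cos(π·0.8219)) = -13.8563 → s = 1.1437

1.1437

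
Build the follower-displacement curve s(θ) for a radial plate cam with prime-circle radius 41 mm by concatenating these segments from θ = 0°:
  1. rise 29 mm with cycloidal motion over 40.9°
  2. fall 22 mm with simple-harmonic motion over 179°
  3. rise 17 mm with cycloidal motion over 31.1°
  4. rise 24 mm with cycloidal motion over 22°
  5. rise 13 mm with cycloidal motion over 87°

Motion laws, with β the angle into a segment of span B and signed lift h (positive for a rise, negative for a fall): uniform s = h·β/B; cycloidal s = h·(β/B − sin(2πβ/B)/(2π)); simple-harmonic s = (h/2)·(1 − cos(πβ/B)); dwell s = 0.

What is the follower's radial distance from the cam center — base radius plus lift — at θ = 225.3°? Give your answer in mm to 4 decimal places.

seg 1 [0°–40.9°] cycloidal, h=29: full span → s += 29 → s = 29.0000
seg 2 [40.9°–219.9°] simple-harmonic, h=-22: full span → s += -22 → s = 7.0000
seg 3 [219.9°–251°] cycloidal, h=17: θ=225.3° here. β=5.4, B=31.1. 17·(0.1736 − sin(2π·0.1736)/(2π)) = 0.5517 → s = 7.5517
radial distance = base radius + s = 41 + 7.5517 = 48.5517

48.5517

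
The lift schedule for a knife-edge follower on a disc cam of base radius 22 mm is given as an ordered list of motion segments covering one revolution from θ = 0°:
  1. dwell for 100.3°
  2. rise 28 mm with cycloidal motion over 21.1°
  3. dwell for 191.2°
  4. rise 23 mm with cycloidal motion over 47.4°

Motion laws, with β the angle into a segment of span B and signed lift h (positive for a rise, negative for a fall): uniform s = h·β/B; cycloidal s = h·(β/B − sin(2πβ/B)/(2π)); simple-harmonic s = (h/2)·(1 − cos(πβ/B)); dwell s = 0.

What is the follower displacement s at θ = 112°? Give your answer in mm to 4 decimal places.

seg 1 [0°–100.3°] dwell: s stays 0.0000
seg 2 [100.3°–121.4°] cycloidal, h=28: θ=112° here. β=11.7, B=21.1. 28·(0.5545 − sin(2π·0.5545)/(2π)) = 17.0225 → s = 17.0225

17.0225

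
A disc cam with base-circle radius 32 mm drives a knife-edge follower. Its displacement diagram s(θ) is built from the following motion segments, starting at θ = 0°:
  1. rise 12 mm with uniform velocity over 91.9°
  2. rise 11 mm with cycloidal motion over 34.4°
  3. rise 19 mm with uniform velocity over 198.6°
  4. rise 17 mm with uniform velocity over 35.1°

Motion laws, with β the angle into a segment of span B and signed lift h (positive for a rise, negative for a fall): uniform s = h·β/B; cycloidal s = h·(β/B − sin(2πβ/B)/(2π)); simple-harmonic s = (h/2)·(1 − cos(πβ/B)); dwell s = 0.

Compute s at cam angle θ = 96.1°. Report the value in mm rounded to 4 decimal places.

seg 1 [0°–91.9°] uniform, h=12: full span → s += 12 → s = 12.0000
seg 2 [91.9°–126.3°] cycloidal, h=11: θ=96.1° here. β=4.2, B=34.4. 11·(0.1221 − sin(2π·0.1221)/(2π)) = 0.1279 → s = 12.1279

12.1279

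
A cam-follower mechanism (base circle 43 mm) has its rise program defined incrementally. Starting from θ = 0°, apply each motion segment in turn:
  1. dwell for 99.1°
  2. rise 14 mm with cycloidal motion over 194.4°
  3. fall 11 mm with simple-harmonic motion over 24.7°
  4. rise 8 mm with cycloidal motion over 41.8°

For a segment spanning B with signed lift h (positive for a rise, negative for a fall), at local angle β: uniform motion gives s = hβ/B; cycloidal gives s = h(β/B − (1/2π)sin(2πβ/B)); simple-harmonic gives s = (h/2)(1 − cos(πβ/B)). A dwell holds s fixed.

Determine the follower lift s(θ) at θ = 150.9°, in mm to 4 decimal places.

seg 1 [0°–99.1°] dwell: s stays 0.0000
seg 2 [99.1°–293.5°] cycloidal, h=14: θ=150.9° here. β=51.8, B=194.4. 14·(0.2665 − sin(2π·0.2665)/(2π)) = 1.5142 → s = 1.5142

1.5142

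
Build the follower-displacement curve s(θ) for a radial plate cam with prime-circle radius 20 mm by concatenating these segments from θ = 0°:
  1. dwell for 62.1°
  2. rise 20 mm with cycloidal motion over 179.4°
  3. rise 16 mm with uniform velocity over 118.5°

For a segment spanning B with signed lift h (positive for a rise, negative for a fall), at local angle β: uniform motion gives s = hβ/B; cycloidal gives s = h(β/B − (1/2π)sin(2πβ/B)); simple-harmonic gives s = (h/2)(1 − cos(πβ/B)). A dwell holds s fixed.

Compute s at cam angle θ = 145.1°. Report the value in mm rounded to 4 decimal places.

seg 1 [0°–62.1°] dwell: s stays 0.0000
seg 2 [62.1°–241.5°] cycloidal, h=20: θ=145.1° here. β=83, B=179.4. 20·(0.4627 − sin(2π·0.4627)/(2π)) = 8.5130 → s = 8.5130

8.5130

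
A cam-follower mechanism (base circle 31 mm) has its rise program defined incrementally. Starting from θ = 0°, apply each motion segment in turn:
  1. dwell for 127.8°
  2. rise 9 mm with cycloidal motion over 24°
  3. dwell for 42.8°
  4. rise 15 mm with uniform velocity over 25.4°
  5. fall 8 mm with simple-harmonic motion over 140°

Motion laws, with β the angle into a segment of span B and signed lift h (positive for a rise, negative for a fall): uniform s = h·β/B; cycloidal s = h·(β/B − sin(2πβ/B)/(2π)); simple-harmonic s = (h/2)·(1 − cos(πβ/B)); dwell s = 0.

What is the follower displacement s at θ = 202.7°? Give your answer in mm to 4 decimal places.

seg 1 [0°–127.8°] dwell: s stays 0.0000
seg 2 [127.8°–151.8°] cycloidal, h=9: full span → s += 9 → s = 9.0000
seg 3 [151.8°–194.6°] dwell: s stays 9.0000
seg 4 [194.6°–220°] uniform, h=15: θ=202.7° here. β=8.1, B=25.4. 15·8.1/25.4 = 4.7835 → s = 13.7835

13.7835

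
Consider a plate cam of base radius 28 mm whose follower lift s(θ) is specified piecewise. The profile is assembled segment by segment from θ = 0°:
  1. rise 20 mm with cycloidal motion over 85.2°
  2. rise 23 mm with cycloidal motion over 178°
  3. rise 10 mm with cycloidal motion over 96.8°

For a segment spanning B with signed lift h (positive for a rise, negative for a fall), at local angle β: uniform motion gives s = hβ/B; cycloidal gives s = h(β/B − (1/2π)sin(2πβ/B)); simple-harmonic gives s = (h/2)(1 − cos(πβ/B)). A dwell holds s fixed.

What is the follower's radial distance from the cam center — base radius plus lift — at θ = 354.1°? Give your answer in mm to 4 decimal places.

seg 1 [0°–85.2°] cycloidal, h=20: full span → s += 20 → s = 20.0000
seg 2 [85.2°–263.2°] cycloidal, h=23: full span → s += 23 → s = 43.0000
seg 3 [263.2°–360°] cycloidal, h=10: θ=354.1° here. β=90.9, B=96.8. 10·(0.9390 − sin(2π·0.9390)/(2π)) = 9.9852 → s = 52.9852
radial distance = base radius + s = 28 + 52.9852 = 80.9852

80.9852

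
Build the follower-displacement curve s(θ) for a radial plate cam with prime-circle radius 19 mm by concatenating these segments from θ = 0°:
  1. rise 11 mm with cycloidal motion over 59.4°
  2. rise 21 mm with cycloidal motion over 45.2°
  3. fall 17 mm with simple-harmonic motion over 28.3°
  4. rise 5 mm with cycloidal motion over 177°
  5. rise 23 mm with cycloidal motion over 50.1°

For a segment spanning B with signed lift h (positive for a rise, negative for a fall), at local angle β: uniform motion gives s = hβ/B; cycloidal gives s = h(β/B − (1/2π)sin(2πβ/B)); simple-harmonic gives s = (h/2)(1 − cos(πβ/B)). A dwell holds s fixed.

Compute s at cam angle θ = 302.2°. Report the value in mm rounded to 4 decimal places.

seg 1 [0°–59.4°] cycloidal, h=11: full span → s += 11 → s = 11.0000
seg 2 [59.4°–104.6°] cycloidal, h=21: full span → s += 21 → s = 32.0000
seg 3 [104.6°–132.9°] simple-harmonic, h=-17: full span → s += -17 → s = 15.0000
seg 4 [132.9°–309.9°] cycloidal, h=5: θ=302.2° here. β=169.3, B=177. 5·(0.9565 − sin(2π·0.9565)/(2π)) = 4.9973 → s = 19.9973

19.9973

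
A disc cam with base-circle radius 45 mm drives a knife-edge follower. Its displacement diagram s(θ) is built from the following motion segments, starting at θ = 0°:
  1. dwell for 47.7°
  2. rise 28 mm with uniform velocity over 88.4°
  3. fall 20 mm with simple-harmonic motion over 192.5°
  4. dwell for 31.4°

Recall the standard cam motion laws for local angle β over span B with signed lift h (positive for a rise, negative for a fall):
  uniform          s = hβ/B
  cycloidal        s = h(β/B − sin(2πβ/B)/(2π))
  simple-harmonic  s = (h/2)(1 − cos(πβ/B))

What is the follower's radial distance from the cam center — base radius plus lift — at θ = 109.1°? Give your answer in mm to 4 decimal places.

seg 1 [0°–47.7°] dwell: s stays 0.0000
seg 2 [47.7°–136.1°] uniform, h=28: θ=109.1° here. β=61.4, B=88.4. 28·61.4/88.4 = 19.4480 → s = 19.4480
radial distance = base radius + s = 45 + 19.4480 = 64.4480

64.4480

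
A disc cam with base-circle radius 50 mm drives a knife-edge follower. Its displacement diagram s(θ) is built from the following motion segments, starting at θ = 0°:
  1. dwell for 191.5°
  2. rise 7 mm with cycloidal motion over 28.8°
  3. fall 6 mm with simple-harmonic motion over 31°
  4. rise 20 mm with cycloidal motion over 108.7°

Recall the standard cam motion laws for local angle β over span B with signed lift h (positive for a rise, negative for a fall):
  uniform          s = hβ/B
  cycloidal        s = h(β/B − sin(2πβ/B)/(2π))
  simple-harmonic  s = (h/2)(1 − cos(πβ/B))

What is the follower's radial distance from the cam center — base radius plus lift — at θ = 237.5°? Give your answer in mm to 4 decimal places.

seg 1 [0°–191.5°] dwell: s stays 0.0000
seg 2 [191.5°–220.3°] cycloidal, h=7: full span → s += 7 → s = 7.0000
seg 3 [220.3°–251.3°] simple-harmonic, h=-6: θ=237.5° here. β=17.2, B=31. -6/2·(1 − cos(π·0.5548)) = -3.5143 → s = 3.4857
radial distance = base radius + s = 50 + 3.4857 = 53.4857

53.4857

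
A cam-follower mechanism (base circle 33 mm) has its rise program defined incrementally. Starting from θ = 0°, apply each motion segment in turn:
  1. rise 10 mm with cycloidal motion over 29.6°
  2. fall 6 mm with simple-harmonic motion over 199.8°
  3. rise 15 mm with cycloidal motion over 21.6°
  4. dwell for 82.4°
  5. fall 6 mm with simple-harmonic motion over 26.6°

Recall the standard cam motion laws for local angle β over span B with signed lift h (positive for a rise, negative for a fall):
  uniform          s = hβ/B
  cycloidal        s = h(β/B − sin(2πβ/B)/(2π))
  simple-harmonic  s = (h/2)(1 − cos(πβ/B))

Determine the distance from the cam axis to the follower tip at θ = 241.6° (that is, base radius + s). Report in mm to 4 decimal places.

seg 1 [0°–29.6°] cycloidal, h=10: full span → s += 10 → s = 10.0000
seg 2 [29.6°–229.4°] simple-harmonic, h=-6: full span → s += -6 → s = 4.0000
seg 3 [229.4°–251°] cycloidal, h=15: θ=241.6° here. β=12.2, B=21.6. 15·(0.5648 − sin(2π·0.5648)/(2π)) = 9.4178 → s = 13.4178
radial distance = base radius + s = 33 + 13.4178 = 46.4178

46.4178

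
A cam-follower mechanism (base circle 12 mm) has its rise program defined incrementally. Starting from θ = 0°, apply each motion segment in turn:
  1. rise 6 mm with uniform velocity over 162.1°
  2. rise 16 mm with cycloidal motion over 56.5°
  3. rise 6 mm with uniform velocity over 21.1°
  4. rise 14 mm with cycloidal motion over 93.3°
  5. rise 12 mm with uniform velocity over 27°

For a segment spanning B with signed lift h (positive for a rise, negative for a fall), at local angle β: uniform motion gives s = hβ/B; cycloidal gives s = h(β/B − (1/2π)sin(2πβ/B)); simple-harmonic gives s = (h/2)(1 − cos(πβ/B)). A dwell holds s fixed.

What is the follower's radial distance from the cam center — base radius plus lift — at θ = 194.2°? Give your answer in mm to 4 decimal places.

seg 1 [0°–162.1°] uniform, h=6: full span → s += 6 → s = 6.0000
seg 2 [162.1°–218.6°] cycloidal, h=16: θ=194.2° here. β=32.1, B=56.5. 16·(0.5681 − sin(2π·0.5681)/(2π)) = 10.1475 → s = 16.1475
radial distance = base radius + s = 12 + 16.1475 = 28.1475

28.1475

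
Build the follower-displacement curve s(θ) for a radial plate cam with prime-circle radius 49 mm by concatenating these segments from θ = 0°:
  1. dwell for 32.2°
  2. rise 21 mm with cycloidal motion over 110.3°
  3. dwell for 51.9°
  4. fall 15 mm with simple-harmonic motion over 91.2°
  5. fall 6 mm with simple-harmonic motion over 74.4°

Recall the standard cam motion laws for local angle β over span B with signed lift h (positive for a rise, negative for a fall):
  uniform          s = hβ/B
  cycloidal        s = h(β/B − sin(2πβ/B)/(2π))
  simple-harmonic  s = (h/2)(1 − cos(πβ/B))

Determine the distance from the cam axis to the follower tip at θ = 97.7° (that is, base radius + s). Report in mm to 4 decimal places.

seg 1 [0°–32.2°] dwell: s stays 0.0000
seg 2 [32.2°–142.5°] cycloidal, h=21: θ=97.7° here. β=65.5, B=110.3. 21·(0.5938 − sin(2π·0.5938)/(2π)) = 14.3289 → s = 14.3289
radial distance = base radius + s = 49 + 14.3289 = 63.3289

63.3289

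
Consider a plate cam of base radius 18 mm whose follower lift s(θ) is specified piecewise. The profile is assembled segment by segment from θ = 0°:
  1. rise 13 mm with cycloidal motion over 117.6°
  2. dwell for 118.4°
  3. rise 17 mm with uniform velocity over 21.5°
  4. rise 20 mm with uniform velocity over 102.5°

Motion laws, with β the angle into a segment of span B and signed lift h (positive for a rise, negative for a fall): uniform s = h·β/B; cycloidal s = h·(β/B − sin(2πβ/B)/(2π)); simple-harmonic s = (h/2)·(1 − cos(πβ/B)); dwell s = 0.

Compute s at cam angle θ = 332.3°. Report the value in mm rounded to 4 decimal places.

seg 1 [0°–117.6°] cycloidal, h=13: full span → s += 13 → s = 13.0000
seg 2 [117.6°–236°] dwell: s stays 13.0000
seg 3 [236°–257.5°] uniform, h=17: full span → s += 17 → s = 30.0000
seg 4 [257.5°–360°] uniform, h=20: θ=332.3° here. β=74.8, B=102.5. 20·74.8/102.5 = 14.5951 → s = 44.5951

44.5951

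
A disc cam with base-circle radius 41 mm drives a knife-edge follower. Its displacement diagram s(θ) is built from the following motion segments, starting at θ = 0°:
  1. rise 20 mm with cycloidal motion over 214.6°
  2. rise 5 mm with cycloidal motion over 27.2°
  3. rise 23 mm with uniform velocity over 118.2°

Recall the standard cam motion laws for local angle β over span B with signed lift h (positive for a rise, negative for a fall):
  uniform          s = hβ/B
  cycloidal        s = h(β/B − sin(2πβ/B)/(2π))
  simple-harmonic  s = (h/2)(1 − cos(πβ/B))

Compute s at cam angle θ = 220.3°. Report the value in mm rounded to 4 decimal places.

seg 1 [0°–214.6°] cycloidal, h=20: full span → s += 20 → s = 20.0000
seg 2 [214.6°–241.8°] cycloidal, h=5: θ=220.3° here. β=5.7, B=27.2. 5·(0.2096 − sin(2π·0.2096)/(2π)) = 0.2776 → s = 20.2776

20.2776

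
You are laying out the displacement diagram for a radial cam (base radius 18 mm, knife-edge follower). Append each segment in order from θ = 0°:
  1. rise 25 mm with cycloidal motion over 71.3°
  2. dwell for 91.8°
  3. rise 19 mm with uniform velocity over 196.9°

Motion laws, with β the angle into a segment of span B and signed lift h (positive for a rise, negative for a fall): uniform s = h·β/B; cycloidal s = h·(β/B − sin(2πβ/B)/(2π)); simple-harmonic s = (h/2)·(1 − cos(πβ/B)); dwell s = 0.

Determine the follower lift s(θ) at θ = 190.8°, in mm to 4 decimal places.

seg 1 [0°–71.3°] cycloidal, h=25: full span → s += 25 → s = 25.0000
seg 2 [71.3°–163.1°] dwell: s stays 25.0000
seg 3 [163.1°–360°] uniform, h=19: θ=190.8° here. β=27.7, B=196.9. 19·27.7/196.9 = 2.6729 → s = 27.6729

27.6729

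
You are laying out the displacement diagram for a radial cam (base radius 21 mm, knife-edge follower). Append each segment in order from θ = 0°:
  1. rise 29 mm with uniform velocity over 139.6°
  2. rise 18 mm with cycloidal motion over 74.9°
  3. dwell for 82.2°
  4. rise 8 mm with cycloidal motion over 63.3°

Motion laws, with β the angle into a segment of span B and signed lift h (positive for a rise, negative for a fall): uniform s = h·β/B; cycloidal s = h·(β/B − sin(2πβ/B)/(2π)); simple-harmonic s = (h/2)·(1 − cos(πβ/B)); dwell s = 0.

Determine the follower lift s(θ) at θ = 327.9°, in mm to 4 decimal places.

seg 1 [0°–139.6°] uniform, h=29: full span → s += 29 → s = 29.0000
seg 2 [139.6°–214.5°] cycloidal, h=18: full span → s += 18 → s = 47.0000
seg 3 [214.5°–296.7°] dwell: s stays 47.0000
seg 4 [296.7°–360°] cycloidal, h=8: θ=327.9° here. β=31.2, B=63.3. 8·(0.4929 − sin(2π·0.4929)/(2π)) = 3.8863 → s = 50.8863

50.8863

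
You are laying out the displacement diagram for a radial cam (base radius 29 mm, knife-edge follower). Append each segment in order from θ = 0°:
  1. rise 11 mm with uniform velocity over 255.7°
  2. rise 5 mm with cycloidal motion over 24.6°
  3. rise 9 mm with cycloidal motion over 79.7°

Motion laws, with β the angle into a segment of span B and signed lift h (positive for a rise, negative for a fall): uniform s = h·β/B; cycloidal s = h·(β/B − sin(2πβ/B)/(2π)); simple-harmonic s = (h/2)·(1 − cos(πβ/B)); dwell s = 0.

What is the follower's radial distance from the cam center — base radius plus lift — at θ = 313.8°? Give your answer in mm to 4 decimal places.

seg 1 [0°–255.7°] uniform, h=11: full span → s += 11 → s = 11.0000
seg 2 [255.7°–280.3°] cycloidal, h=5: full span → s += 5 → s = 16.0000
seg 3 [280.3°–360°] cycloidal, h=9: θ=313.8° here. β=33.5, B=79.7. 9·(0.4203 − sin(2π·0.4203)/(2π)) = 3.0954 → s = 19.0954
radial distance = base radius + s = 29 + 19.0954 = 48.0954

48.0954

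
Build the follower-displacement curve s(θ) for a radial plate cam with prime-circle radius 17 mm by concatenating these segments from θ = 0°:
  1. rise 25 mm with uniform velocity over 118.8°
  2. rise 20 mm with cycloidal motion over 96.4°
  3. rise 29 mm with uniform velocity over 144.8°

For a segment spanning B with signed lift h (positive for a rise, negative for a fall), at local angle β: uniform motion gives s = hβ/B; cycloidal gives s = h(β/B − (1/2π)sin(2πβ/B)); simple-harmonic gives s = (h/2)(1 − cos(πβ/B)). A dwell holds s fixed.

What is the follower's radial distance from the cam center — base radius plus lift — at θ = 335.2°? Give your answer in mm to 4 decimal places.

seg 1 [0°–118.8°] uniform, h=25: full span → s += 25 → s = 25.0000
seg 2 [118.8°–215.2°] cycloidal, h=20: full span → s += 20 → s = 45.0000
seg 3 [215.2°–360°] uniform, h=29: θ=335.2° here. β=120, B=144.8. 29·120/144.8 = 24.0331 → s = 69.0331
radial distance = base radius + s = 17 + 69.0331 = 86.0331

86.0331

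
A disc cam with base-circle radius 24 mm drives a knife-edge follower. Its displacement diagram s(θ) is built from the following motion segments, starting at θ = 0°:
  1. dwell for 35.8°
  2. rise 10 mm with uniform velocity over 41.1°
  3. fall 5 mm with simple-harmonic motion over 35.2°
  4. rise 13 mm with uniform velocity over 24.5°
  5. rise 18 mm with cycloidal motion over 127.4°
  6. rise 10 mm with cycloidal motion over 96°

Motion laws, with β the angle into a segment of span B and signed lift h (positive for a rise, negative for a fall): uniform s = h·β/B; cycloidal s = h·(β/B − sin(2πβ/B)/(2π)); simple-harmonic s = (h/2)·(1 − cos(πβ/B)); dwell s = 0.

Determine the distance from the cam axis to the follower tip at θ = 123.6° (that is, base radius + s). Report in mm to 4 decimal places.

seg 1 [0°–35.8°] dwell: s stays 0.0000
seg 2 [35.8°–76.9°] uniform, h=10: full span → s += 10 → s = 10.0000
seg 3 [76.9°–112.1°] simple-harmonic, h=-5: full span → s += -5 → s = 5.0000
seg 4 [112.1°–136.6°] uniform, h=13: θ=123.6° here. β=11.5, B=24.5. 13·11.5/24.5 = 6.1020 → s = 11.1020
radial distance = base radius + s = 24 + 11.1020 = 35.1020

35.1020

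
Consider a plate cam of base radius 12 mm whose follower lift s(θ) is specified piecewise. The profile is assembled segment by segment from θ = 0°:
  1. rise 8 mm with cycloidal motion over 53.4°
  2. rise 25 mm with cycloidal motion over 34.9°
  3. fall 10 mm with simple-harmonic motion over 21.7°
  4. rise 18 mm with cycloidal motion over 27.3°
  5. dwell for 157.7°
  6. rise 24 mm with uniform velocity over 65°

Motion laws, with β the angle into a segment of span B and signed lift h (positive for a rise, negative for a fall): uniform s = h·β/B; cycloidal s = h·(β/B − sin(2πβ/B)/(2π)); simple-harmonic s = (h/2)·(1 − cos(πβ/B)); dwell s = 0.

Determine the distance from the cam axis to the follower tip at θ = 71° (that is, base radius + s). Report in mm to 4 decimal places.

seg 1 [0°–53.4°] cycloidal, h=8: full span → s += 8 → s = 8.0000
seg 2 [53.4°–88.3°] cycloidal, h=25: θ=71° here. β=17.6, B=34.9. 25·(0.5043 − sin(2π·0.5043)/(2π)) = 12.7149 → s = 20.7149
radial distance = base radius + s = 12 + 20.7149 = 32.7149

32.7149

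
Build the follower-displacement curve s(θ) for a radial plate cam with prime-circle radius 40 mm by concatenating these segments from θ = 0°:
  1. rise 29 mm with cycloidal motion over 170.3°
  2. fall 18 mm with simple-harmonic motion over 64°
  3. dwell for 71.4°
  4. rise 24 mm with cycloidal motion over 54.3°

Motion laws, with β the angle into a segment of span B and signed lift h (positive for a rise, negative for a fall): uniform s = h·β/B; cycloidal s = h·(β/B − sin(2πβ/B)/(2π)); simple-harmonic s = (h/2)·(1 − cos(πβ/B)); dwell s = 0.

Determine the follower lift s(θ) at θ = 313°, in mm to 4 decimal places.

seg 1 [0°–170.3°] cycloidal, h=29: full span → s += 29 → s = 29.0000
seg 2 [170.3°–234.3°] simple-harmonic, h=-18: full span → s += -18 → s = 11.0000
seg 3 [234.3°–305.7°] dwell: s stays 11.0000
seg 4 [305.7°–360°] cycloidal, h=24: θ=313° here. β=7.3, B=54.3. 24·(0.1344 − sin(2π·0.1344)/(2π)) = 0.3702 → s = 11.3702

11.3702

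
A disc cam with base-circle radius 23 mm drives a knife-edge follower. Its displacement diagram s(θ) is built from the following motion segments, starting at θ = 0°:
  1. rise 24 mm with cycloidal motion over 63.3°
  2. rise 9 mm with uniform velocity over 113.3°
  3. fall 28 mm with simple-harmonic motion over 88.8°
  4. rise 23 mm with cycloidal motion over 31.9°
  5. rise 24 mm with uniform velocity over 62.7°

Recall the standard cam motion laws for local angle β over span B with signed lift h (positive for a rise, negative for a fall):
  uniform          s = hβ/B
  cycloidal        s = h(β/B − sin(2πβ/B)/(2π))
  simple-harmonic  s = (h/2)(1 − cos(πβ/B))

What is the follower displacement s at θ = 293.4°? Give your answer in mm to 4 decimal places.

seg 1 [0°–63.3°] cycloidal, h=24: full span → s += 24 → s = 24.0000
seg 2 [63.3°–176.6°] uniform, h=9: full span → s += 9 → s = 33.0000
seg 3 [176.6°–265.4°] simple-harmonic, h=-28: full span → s += -28 → s = 5.0000
seg 4 [265.4°–297.3°] cycloidal, h=23: θ=293.4° here. β=28, B=31.9. 23·(0.8777 − sin(2π·0.8777)/(2π)) = 22.7315 → s = 27.7315

27.7315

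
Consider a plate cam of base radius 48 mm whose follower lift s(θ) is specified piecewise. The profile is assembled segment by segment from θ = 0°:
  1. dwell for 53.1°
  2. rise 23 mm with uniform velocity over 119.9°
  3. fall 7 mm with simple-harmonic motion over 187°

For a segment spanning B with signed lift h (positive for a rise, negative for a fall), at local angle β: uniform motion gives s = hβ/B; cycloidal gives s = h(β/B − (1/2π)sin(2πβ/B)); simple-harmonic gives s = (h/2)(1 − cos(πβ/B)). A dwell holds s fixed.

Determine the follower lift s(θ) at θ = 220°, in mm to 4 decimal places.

seg 1 [0°–53.1°] dwell: s stays 0.0000
seg 2 [53.1°–173°] uniform, h=23: full span → s += 23 → s = 23.0000
seg 3 [173°–360°] simple-harmonic, h=-7: θ=220° here. β=47, B=187. -7/2·(1 − cos(π·0.2513)) = -1.0355 → s = 21.9645

21.9645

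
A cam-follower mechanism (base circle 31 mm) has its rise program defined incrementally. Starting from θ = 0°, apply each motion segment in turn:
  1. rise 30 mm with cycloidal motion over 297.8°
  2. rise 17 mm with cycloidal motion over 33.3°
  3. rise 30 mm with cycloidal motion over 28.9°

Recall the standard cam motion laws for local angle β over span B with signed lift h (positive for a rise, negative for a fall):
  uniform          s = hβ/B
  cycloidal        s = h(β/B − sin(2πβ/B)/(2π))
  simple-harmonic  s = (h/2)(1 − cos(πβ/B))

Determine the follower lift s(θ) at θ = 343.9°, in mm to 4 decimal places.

seg 1 [0°–297.8°] cycloidal, h=30: full span → s += 30 → s = 30.0000
seg 2 [297.8°–331.1°] cycloidal, h=17: full span → s += 17 → s = 47.0000
seg 3 [331.1°–360°] cycloidal, h=30: θ=343.9° here. β=12.8, B=28.9. 30·(0.4429 − sin(2π·0.4429)/(2π)) = 11.6109 → s = 58.6109

58.6109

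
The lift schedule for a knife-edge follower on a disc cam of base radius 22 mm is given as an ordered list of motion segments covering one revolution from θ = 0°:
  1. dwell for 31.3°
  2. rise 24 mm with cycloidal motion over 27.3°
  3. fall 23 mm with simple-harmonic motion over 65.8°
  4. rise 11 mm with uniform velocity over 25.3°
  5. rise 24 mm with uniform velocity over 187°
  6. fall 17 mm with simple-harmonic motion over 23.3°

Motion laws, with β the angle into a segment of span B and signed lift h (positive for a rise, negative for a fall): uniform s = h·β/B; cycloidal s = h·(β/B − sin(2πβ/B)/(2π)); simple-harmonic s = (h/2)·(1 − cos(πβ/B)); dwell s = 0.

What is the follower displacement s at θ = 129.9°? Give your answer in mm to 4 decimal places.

seg 1 [0°–31.3°] dwell: s stays 0.0000
seg 2 [31.3°–58.6°] cycloidal, h=24: full span → s += 24 → s = 24.0000
seg 3 [58.6°–124.4°] simple-harmonic, h=-23: full span → s += -23 → s = 1.0000
seg 4 [124.4°–149.7°] uniform, h=11: θ=129.9° here. β=5.5, B=25.3. 11·5.5/25.3 = 2.3913 → s = 3.3913

3.3913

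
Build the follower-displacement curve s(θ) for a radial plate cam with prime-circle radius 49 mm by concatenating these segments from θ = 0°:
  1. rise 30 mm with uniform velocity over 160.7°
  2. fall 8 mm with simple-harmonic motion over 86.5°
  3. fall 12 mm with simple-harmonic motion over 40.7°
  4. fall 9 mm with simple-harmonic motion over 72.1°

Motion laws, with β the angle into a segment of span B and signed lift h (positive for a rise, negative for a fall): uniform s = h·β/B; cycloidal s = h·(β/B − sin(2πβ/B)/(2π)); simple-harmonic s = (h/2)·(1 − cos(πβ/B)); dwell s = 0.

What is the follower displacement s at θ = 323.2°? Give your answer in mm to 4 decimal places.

seg 1 [0°–160.7°] uniform, h=30: full span → s += 30 → s = 30.0000
seg 2 [160.7°–247.2°] simple-harmonic, h=-8: full span → s += -8 → s = 22.0000
seg 3 [247.2°–287.9°] simple-harmonic, h=-12: full span → s += -12 → s = 10.0000
seg 4 [287.9°–360°] simple-harmonic, h=-9: θ=323.2° here. β=35.3, B=72.1. -9/2·(1 − cos(π·0.4896)) = -4.3530 → s = 5.6470

5.6470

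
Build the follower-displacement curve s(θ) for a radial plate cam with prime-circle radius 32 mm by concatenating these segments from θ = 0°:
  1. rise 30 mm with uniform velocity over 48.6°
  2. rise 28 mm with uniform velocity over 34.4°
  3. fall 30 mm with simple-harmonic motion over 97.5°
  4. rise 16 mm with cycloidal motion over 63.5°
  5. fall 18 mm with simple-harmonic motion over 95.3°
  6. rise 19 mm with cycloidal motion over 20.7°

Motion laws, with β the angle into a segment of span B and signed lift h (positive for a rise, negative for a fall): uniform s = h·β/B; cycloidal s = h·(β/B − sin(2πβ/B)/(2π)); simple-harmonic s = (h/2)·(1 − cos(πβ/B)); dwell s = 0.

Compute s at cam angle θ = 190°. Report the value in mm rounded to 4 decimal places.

seg 1 [0°–48.6°] uniform, h=30: full span → s += 30 → s = 30.0000
seg 2 [48.6°–83°] uniform, h=28: full span → s += 28 → s = 58.0000
seg 3 [83°–180.5°] simple-harmonic, h=-30: full span → s += -30 → s = 28.0000
seg 4 [180.5°–244°] cycloidal, h=16: θ=190° here. β=9.5, B=63.5. 16·(0.1496 − sin(2π·0.1496)/(2π)) = 0.3373 → s = 28.3373

28.3373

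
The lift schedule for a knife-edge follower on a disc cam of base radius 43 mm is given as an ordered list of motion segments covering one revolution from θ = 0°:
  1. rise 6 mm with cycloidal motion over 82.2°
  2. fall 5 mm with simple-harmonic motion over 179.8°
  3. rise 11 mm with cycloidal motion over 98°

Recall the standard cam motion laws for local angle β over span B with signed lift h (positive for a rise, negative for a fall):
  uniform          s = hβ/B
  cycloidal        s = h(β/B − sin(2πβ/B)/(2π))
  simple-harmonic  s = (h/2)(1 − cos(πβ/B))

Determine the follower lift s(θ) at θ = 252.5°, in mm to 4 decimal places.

seg 1 [0°–82.2°] cycloidal, h=6: full span → s += 6 → s = 6.0000
seg 2 [82.2°–262°] simple-harmonic, h=-5: θ=252.5° here. β=170.3, B=179.8. -5/2·(1 − cos(π·0.9472)) = -4.9656 → s = 1.0344

1.0344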